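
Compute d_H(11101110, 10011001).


XOR: 01110111
Count of 1s: 6

6


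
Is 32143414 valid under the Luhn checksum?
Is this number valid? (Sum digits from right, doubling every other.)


Luhn sum = 30
30 mod 10 = 0

Valid (Luhn sum mod 10 = 0)


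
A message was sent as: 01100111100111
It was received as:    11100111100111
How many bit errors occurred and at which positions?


XOR: 10000000000000

1 error(s) at position(s): 0


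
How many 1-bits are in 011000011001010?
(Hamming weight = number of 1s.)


Counting 1s in 011000011001010

6


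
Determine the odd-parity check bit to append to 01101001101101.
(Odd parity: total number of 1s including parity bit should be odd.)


Number of 1s in data: 8
Parity bit: 1

1


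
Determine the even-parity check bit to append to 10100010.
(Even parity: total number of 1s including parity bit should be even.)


Number of 1s in data: 3
Parity bit: 1

1


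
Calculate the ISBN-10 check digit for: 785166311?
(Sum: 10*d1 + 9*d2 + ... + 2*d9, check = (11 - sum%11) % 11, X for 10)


Weighted sum: 272
272 mod 11 = 8

Check digit: 3


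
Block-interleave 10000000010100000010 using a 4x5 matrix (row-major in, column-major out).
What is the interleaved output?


Matrix:
  10000
  00001
  01000
  00010
Read columns: 10000010000000010100

10000010000000010100


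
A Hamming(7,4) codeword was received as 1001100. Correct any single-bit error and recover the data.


Syndrome = 0: no error detected

Data: 0100 (no errors)


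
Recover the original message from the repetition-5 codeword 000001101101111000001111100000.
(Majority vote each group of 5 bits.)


Groups: 00000, 11011, 01111, 00000, 11111, 00000
Majority votes: 011010

011010


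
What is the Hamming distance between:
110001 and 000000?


XOR: 110001
Count of 1s: 3

3


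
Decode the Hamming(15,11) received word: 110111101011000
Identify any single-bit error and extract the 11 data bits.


Syndrome = 13: error at position 13

Data: 01111011100 (corrected bit 13)


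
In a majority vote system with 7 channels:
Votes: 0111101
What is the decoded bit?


Ones: 5 out of 7
Threshold: 4

1 (5/7 voted 1)


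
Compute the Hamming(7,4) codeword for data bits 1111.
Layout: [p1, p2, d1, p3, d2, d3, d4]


Parity bits: p1=1, p2=1, p3=1

1111111


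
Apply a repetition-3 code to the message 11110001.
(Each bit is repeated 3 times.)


Each bit -> 3 copies

111111111111000000000111


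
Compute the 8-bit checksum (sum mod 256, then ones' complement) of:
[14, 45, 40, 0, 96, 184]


Sum = 379 mod 256 = 123
Complement = 132

132


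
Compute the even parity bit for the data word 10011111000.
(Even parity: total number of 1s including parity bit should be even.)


Number of 1s in data: 6
Parity bit: 0

0


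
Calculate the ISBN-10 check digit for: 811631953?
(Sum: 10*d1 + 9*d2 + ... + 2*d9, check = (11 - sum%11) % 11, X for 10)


Weighted sum: 219
219 mod 11 = 10

Check digit: 1


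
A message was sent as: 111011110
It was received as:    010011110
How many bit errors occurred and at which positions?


XOR: 101000000

2 error(s) at position(s): 0, 2


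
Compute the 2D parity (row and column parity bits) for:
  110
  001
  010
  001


Row parities: 0111
Column parities: 100

Row P: 0111, Col P: 100, Corner: 1


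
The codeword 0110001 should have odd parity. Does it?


Number of 1s: 3

Yes, parity is correct (3 ones)


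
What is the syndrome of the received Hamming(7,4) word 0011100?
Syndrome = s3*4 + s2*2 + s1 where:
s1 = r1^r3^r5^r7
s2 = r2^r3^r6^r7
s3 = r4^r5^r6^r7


s1=0, s2=1, s3=0

Syndrome = 2 (error at position 2)


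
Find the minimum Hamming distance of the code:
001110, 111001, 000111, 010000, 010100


Comparing all pairs, minimum distance: 1
Can detect 0 errors, correct 0 errors

1


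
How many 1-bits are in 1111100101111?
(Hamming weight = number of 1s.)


Counting 1s in 1111100101111

10


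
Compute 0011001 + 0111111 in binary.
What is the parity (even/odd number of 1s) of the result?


0011001 = 25
0111111 = 63
Sum = 88 = 1011000
1s count = 3

odd parity (3 ones in 1011000)


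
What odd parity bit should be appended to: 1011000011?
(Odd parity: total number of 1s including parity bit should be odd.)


Number of 1s in data: 5
Parity bit: 0

0


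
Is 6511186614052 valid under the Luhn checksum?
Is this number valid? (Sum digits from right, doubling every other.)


Luhn sum = 39
39 mod 10 = 9

Invalid (Luhn sum mod 10 = 9)


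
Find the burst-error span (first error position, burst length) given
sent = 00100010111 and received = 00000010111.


XOR: 00100000000

Burst at position 2, length 1


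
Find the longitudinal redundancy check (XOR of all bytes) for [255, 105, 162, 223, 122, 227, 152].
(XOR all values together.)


XOR chain: 255 ^ 105 ^ 162 ^ 223 ^ 122 ^ 227 ^ 152 = 234

234


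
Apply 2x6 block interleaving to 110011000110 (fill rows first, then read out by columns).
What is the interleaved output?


Matrix:
  110011
  000110
Read columns: 101000011110

101000011110


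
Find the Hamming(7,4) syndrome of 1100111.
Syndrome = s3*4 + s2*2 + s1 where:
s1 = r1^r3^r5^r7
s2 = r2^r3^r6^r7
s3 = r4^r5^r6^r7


s1=1, s2=1, s3=1

Syndrome = 7 (error at position 7)


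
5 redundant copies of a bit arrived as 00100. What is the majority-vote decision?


Ones: 1 out of 5
Threshold: 3

0 (1/5 voted 1)


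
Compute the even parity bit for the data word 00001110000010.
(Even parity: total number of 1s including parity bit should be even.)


Number of 1s in data: 4
Parity bit: 0

0


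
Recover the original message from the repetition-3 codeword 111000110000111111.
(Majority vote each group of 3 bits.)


Groups: 111, 000, 110, 000, 111, 111
Majority votes: 101011

101011


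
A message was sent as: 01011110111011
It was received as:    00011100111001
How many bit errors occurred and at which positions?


XOR: 01000010000010

3 error(s) at position(s): 1, 6, 12


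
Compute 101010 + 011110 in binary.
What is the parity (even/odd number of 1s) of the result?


101010 = 42
011110 = 30
Sum = 72 = 1001000
1s count = 2

even parity (2 ones in 1001000)


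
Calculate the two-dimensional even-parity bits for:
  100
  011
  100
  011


Row parities: 1010
Column parities: 000

Row P: 1010, Col P: 000, Corner: 0


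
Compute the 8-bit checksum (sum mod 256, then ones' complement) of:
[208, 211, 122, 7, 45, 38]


Sum = 631 mod 256 = 119
Complement = 136

136


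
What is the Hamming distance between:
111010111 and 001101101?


XOR: 110111010
Count of 1s: 6

6


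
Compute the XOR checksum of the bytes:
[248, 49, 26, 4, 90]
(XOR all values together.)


XOR chain: 248 ^ 49 ^ 26 ^ 4 ^ 90 = 141

141


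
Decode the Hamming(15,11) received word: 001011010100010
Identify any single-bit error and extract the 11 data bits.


Syndrome = 12: error at position 12

Data: 11100101010 (corrected bit 12)


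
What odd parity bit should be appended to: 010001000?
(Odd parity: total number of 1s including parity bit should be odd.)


Number of 1s in data: 2
Parity bit: 1

1


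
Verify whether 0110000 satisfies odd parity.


Number of 1s: 2

No, parity error (2 ones)


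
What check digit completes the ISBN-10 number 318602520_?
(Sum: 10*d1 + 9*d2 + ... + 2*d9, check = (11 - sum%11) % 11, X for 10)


Weighted sum: 181
181 mod 11 = 5

Check digit: 6


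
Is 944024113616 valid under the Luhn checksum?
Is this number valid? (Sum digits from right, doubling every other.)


Luhn sum = 52
52 mod 10 = 2

Invalid (Luhn sum mod 10 = 2)


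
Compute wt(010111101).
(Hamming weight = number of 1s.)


Counting 1s in 010111101

6


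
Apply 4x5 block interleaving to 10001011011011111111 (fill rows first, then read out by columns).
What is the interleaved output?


Matrix:
  10001
  01101
  10111
  11111
Read columns: 10110101011100111111

10110101011100111111


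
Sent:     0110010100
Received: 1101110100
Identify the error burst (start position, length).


XOR: 1011100000

Burst at position 0, length 5


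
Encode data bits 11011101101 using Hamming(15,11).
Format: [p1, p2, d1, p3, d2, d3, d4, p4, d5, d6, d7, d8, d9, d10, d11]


Parity bits: p1=0, p2=0, p3=1, p4=1

001110111101101


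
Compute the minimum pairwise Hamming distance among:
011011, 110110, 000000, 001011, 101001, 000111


Comparing all pairs, minimum distance: 1
Can detect 0 errors, correct 0 errors

1


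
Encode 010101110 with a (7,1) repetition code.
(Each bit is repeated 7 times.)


Each bit -> 7 copies

000000011111110000000111111100000001111111111111111111110000000


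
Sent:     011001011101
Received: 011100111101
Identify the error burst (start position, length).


XOR: 000101100000

Burst at position 3, length 4


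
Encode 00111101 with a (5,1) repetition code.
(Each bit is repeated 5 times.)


Each bit -> 5 copies

0000000000111111111111111111110000011111


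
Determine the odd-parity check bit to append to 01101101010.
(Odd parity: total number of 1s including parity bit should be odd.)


Number of 1s in data: 6
Parity bit: 1

1


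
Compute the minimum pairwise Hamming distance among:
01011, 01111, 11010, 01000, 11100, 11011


Comparing all pairs, minimum distance: 1
Can detect 0 errors, correct 0 errors

1


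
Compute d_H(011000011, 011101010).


XOR: 000101001
Count of 1s: 3

3


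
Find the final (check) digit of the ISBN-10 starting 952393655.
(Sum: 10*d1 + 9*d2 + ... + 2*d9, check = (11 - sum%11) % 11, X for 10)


Weighted sum: 290
290 mod 11 = 4

Check digit: 7


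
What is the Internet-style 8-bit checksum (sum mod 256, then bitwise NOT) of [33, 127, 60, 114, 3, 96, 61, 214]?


Sum = 708 mod 256 = 196
Complement = 59

59


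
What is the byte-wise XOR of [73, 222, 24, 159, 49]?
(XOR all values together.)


XOR chain: 73 ^ 222 ^ 24 ^ 159 ^ 49 = 33

33


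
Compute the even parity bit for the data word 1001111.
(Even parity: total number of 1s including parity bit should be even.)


Number of 1s in data: 5
Parity bit: 1

1


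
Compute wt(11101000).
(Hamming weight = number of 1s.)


Counting 1s in 11101000

4


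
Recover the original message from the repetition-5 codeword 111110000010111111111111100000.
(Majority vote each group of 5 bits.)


Groups: 11111, 00000, 10111, 11111, 11111, 00000
Majority votes: 101110

101110


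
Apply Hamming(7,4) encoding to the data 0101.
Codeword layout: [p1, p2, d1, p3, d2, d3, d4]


Parity bits: p1=0, p2=1, p3=0

0100101


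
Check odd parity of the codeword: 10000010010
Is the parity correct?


Number of 1s: 3

Yes, parity is correct (3 ones)


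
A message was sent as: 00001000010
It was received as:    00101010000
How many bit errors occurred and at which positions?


XOR: 00100010010

3 error(s) at position(s): 2, 6, 9


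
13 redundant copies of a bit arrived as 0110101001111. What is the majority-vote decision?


Ones: 8 out of 13
Threshold: 7

1 (8/13 voted 1)


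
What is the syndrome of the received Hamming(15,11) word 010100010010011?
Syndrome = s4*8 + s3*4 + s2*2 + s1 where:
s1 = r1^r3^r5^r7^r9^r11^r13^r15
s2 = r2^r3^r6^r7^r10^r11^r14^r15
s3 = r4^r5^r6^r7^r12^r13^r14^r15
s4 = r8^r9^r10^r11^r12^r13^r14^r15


s1=0, s2=0, s3=1, s4=0

Syndrome = 4 (error at position 4)


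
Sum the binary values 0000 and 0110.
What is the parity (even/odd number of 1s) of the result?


0000 = 0
0110 = 6
Sum = 6 = 110
1s count = 2

even parity (2 ones in 110)


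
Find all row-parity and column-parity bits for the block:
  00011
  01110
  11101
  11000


Row parities: 0100
Column parities: 01000

Row P: 0100, Col P: 01000, Corner: 1


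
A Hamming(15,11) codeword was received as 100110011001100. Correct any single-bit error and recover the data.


Syndrome = 0: no error detected

Data: 01001001100 (no errors)


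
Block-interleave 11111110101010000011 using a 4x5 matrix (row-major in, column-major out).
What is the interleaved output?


Matrix:
  11111
  11010
  10100
  00011
Read columns: 11101100101011011001

11101100101011011001


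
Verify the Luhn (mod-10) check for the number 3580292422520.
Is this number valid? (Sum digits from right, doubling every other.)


Luhn sum = 48
48 mod 10 = 8

Invalid (Luhn sum mod 10 = 8)


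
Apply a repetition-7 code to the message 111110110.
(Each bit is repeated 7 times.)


Each bit -> 7 copies

111111111111111111111111111111111110000000111111111111110000000


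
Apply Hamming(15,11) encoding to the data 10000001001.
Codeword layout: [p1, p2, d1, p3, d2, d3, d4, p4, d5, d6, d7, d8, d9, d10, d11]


Parity bits: p1=0, p2=0, p3=0, p4=0

001000000001001


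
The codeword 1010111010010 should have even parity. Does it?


Number of 1s: 7

No, parity error (7 ones)


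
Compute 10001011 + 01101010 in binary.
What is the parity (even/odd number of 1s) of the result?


10001011 = 139
01101010 = 106
Sum = 245 = 11110101
1s count = 6

even parity (6 ones in 11110101)


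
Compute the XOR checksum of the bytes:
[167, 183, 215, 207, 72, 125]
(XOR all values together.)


XOR chain: 167 ^ 183 ^ 215 ^ 207 ^ 72 ^ 125 = 61

61


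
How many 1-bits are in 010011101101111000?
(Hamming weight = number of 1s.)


Counting 1s in 010011101101111000

10


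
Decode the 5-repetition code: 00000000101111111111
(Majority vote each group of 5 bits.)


Groups: 00000, 00010, 11111, 11111
Majority votes: 0011

0011


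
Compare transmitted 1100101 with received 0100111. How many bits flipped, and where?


XOR: 1000010

2 error(s) at position(s): 0, 5


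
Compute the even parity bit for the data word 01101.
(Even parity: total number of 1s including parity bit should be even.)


Number of 1s in data: 3
Parity bit: 1

1


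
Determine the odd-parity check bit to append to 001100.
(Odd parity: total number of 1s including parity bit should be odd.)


Number of 1s in data: 2
Parity bit: 1

1


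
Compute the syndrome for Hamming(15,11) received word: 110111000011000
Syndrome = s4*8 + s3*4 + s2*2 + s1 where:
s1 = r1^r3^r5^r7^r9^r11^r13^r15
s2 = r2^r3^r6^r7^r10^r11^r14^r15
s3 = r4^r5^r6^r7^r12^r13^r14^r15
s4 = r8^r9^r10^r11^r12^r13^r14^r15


s1=1, s2=1, s3=0, s4=0

Syndrome = 3 (error at position 3)


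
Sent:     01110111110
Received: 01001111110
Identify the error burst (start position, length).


XOR: 00111000000

Burst at position 2, length 3


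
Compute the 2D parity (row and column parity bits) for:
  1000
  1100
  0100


Row parities: 101
Column parities: 0000

Row P: 101, Col P: 0000, Corner: 0


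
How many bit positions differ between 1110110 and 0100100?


XOR: 1010010
Count of 1s: 3

3


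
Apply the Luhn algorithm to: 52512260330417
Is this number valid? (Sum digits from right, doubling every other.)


Luhn sum = 36
36 mod 10 = 6

Invalid (Luhn sum mod 10 = 6)


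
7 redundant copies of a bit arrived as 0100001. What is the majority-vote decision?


Ones: 2 out of 7
Threshold: 4

0 (2/7 voted 1)


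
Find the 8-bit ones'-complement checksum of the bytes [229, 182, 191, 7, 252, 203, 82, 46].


Sum = 1192 mod 256 = 168
Complement = 87

87


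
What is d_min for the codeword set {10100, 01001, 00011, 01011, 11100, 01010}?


Comparing all pairs, minimum distance: 1
Can detect 0 errors, correct 0 errors

1


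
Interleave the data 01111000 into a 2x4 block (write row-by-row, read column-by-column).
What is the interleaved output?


Matrix:
  0111
  1000
Read columns: 01101010

01101010


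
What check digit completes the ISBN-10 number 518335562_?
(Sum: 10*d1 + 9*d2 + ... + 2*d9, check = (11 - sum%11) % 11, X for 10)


Weighted sum: 229
229 mod 11 = 9

Check digit: 2


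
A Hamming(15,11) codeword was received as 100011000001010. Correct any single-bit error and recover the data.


Syndrome = 0: no error detected

Data: 01100001010 (no errors)


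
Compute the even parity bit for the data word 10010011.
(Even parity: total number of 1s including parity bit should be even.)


Number of 1s in data: 4
Parity bit: 0

0


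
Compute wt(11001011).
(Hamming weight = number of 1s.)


Counting 1s in 11001011

5


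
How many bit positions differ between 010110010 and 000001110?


XOR: 010111100
Count of 1s: 5

5


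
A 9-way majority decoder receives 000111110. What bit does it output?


Ones: 5 out of 9
Threshold: 5

1 (5/9 voted 1)


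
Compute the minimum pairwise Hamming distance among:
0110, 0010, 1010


Comparing all pairs, minimum distance: 1
Can detect 0 errors, correct 0 errors

1


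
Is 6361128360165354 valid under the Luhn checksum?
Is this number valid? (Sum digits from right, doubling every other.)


Luhn sum = 44
44 mod 10 = 4

Invalid (Luhn sum mod 10 = 4)


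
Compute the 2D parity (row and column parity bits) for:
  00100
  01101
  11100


Row parities: 111
Column parities: 10101

Row P: 111, Col P: 10101, Corner: 1


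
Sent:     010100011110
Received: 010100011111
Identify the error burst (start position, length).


XOR: 000000000001

Burst at position 11, length 1


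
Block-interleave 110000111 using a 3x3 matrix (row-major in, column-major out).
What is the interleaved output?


Matrix:
  110
  000
  111
Read columns: 101101001

101101001


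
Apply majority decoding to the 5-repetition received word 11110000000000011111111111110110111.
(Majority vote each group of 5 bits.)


Groups: 11110, 00000, 00000, 11111, 11111, 11101, 10111
Majority votes: 1001111

1001111


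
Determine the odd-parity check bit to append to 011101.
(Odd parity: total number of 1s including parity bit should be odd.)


Number of 1s in data: 4
Parity bit: 1

1


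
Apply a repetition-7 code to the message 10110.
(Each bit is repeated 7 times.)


Each bit -> 7 copies

11111110000000111111111111110000000


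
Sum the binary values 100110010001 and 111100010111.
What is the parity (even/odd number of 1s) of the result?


100110010001 = 2449
111100010111 = 3863
Sum = 6312 = 1100010101000
1s count = 5

odd parity (5 ones in 1100010101000)


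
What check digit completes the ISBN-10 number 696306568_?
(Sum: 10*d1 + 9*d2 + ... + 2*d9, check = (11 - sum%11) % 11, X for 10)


Weighted sum: 294
294 mod 11 = 8

Check digit: 3


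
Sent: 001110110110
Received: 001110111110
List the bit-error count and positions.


XOR: 000000001000

1 error(s) at position(s): 8


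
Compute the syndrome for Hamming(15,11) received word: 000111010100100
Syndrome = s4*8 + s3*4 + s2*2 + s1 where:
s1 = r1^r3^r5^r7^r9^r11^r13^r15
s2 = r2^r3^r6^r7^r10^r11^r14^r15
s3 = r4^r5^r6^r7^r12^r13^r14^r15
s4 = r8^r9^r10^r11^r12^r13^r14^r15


s1=0, s2=0, s3=0, s4=1

Syndrome = 8 (error at position 8)


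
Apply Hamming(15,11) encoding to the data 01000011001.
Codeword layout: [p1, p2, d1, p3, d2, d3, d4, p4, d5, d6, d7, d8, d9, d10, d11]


Parity bits: p1=1, p2=0, p3=1, p4=1

100110010011001


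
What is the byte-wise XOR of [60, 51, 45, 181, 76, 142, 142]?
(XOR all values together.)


XOR chain: 60 ^ 51 ^ 45 ^ 181 ^ 76 ^ 142 ^ 142 = 219

219


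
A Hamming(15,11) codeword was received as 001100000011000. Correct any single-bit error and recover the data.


Syndrome = 0: no error detected

Data: 10000011000 (no errors)


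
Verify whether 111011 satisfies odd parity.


Number of 1s: 5

Yes, parity is correct (5 ones)


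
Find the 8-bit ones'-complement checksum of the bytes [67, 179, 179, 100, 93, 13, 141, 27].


Sum = 799 mod 256 = 31
Complement = 224

224


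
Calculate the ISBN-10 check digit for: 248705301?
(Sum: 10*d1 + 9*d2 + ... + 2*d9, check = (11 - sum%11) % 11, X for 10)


Weighted sum: 208
208 mod 11 = 10

Check digit: 1


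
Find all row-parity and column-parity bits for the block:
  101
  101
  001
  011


Row parities: 0010
Column parities: 010

Row P: 0010, Col P: 010, Corner: 1


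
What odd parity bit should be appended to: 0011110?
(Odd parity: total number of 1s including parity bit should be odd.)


Number of 1s in data: 4
Parity bit: 1

1


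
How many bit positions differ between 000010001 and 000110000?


XOR: 000100001
Count of 1s: 2

2


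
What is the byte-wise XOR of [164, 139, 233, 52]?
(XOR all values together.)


XOR chain: 164 ^ 139 ^ 233 ^ 52 = 242

242


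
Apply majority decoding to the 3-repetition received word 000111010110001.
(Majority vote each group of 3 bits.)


Groups: 000, 111, 010, 110, 001
Majority votes: 01010

01010


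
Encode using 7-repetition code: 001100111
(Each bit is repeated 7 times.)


Each bit -> 7 copies

000000000000001111111111111100000000000000111111111111111111111


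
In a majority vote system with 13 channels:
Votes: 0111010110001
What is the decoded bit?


Ones: 7 out of 13
Threshold: 7

1 (7/13 voted 1)


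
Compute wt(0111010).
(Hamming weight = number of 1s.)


Counting 1s in 0111010

4


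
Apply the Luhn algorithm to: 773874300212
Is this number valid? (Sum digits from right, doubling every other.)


Luhn sum = 47
47 mod 10 = 7

Invalid (Luhn sum mod 10 = 7)


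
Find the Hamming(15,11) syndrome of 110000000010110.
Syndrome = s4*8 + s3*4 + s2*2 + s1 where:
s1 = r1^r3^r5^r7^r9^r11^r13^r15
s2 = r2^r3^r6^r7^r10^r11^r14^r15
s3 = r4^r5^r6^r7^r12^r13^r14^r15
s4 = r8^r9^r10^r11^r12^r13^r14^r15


s1=1, s2=1, s3=0, s4=1

Syndrome = 11 (error at position 11)


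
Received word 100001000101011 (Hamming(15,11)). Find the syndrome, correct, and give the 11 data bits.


Syndrome = 0: no error detected

Data: 00100101011 (no errors)


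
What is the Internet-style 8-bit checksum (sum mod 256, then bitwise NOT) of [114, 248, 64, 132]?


Sum = 558 mod 256 = 46
Complement = 209

209


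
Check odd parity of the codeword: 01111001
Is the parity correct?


Number of 1s: 5

Yes, parity is correct (5 ones)


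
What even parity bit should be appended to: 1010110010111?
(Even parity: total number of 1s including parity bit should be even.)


Number of 1s in data: 8
Parity bit: 0

0


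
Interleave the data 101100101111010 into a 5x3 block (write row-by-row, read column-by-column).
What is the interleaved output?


Matrix:
  101
  100
  101
  111
  010
Read columns: 111100001110110

111100001110110


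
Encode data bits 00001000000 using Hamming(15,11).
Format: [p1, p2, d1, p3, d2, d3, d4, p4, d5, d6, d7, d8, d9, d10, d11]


Parity bits: p1=1, p2=0, p3=0, p4=1

100000011000000


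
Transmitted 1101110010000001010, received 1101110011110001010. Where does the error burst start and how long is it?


XOR: 0000000001110000000

Burst at position 9, length 3


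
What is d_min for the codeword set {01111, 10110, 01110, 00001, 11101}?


Comparing all pairs, minimum distance: 1
Can detect 0 errors, correct 0 errors

1


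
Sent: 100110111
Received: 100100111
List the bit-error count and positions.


XOR: 000010000

1 error(s) at position(s): 4


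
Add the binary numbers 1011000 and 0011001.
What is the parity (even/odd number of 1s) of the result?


1011000 = 88
0011001 = 25
Sum = 113 = 1110001
1s count = 4

even parity (4 ones in 1110001)


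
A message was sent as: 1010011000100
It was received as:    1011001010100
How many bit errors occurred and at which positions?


XOR: 0001010010000

3 error(s) at position(s): 3, 5, 8


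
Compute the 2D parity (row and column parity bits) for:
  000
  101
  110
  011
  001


Row parities: 00001
Column parities: 001

Row P: 00001, Col P: 001, Corner: 1


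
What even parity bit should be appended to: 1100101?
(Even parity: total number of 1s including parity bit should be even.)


Number of 1s in data: 4
Parity bit: 0

0


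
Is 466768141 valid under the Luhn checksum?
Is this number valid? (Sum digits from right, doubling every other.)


Luhn sum = 41
41 mod 10 = 1

Invalid (Luhn sum mod 10 = 1)


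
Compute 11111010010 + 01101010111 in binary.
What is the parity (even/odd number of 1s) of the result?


11111010010 = 2002
01101010111 = 855
Sum = 2857 = 101100101001
1s count = 6

even parity (6 ones in 101100101001)


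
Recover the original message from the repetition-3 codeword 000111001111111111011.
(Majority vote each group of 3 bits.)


Groups: 000, 111, 001, 111, 111, 111, 011
Majority votes: 0101111

0101111


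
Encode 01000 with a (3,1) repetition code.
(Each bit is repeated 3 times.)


Each bit -> 3 copies

000111000000000


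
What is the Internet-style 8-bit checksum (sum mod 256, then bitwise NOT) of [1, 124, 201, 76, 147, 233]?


Sum = 782 mod 256 = 14
Complement = 241

241


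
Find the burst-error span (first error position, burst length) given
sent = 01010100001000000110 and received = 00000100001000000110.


XOR: 01010000000000000000

Burst at position 1, length 3


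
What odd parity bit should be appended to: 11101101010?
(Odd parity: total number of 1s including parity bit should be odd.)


Number of 1s in data: 7
Parity bit: 0

0


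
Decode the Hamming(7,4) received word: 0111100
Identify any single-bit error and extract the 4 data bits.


Syndrome = 0: no error detected

Data: 1100 (no errors)


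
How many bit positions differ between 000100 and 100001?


XOR: 100101
Count of 1s: 3

3


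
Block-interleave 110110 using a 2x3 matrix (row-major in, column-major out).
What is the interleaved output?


Matrix:
  110
  110
Read columns: 111100

111100


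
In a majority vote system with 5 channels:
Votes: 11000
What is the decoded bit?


Ones: 2 out of 5
Threshold: 3

0 (2/5 voted 1)


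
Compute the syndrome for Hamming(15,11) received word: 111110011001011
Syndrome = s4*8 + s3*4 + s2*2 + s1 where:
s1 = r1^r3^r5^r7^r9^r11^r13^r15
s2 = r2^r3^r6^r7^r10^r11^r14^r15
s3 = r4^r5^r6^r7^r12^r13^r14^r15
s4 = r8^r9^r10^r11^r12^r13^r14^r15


s1=1, s2=0, s3=1, s4=1

Syndrome = 13 (error at position 13)


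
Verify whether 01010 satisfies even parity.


Number of 1s: 2

Yes, parity is correct (2 ones)


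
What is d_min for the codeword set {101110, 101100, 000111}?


Comparing all pairs, minimum distance: 1
Can detect 0 errors, correct 0 errors

1


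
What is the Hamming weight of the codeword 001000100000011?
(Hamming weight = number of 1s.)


Counting 1s in 001000100000011

4


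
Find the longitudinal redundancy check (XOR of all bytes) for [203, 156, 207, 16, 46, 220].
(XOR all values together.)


XOR chain: 203 ^ 156 ^ 207 ^ 16 ^ 46 ^ 220 = 122

122


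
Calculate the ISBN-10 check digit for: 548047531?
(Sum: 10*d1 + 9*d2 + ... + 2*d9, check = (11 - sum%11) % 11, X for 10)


Weighted sum: 240
240 mod 11 = 9

Check digit: 2


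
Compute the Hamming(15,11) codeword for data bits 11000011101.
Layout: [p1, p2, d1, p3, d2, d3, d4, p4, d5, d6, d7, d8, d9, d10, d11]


Parity bits: p1=1, p2=1, p3=0, p4=0

111010000011101


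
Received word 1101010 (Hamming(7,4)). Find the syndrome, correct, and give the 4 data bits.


Syndrome = 1: error at position 1

Data: 0010 (corrected bit 1)


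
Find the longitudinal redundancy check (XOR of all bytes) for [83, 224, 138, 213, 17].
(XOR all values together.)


XOR chain: 83 ^ 224 ^ 138 ^ 213 ^ 17 = 253

253


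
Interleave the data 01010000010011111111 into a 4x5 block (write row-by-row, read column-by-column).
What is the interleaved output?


Matrix:
  01010
  00001
  00111
  11111
Read columns: 00011001001110110111

00011001001110110111


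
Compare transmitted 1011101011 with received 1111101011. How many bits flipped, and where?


XOR: 0100000000

1 error(s) at position(s): 1


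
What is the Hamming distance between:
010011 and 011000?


XOR: 001011
Count of 1s: 3

3


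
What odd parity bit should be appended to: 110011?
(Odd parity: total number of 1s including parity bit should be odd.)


Number of 1s in data: 4
Parity bit: 1

1


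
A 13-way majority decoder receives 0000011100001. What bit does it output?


Ones: 4 out of 13
Threshold: 7

0 (4/13 voted 1)


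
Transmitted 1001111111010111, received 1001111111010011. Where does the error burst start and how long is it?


XOR: 0000000000000100

Burst at position 13, length 1


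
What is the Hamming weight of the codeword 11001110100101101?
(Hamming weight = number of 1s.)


Counting 1s in 11001110100101101

10


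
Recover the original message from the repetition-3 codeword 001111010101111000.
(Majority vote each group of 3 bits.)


Groups: 001, 111, 010, 101, 111, 000
Majority votes: 010110

010110


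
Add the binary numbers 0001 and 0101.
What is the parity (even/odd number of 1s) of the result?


0001 = 1
0101 = 5
Sum = 6 = 110
1s count = 2

even parity (2 ones in 110)


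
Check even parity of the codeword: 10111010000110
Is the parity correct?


Number of 1s: 7

No, parity error (7 ones)


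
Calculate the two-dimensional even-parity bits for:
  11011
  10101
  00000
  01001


Row parities: 0100
Column parities: 00111

Row P: 0100, Col P: 00111, Corner: 1


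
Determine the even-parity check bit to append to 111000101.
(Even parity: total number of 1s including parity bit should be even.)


Number of 1s in data: 5
Parity bit: 1

1


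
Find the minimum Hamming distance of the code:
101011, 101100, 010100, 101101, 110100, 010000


Comparing all pairs, minimum distance: 1
Can detect 0 errors, correct 0 errors

1


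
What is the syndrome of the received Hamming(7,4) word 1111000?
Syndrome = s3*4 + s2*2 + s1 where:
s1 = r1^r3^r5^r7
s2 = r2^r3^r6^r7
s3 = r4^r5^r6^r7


s1=0, s2=0, s3=1

Syndrome = 4 (error at position 4)


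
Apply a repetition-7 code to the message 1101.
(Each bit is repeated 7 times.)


Each bit -> 7 copies

1111111111111100000001111111


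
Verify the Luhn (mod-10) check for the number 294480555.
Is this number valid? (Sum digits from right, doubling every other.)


Luhn sum = 42
42 mod 10 = 2

Invalid (Luhn sum mod 10 = 2)


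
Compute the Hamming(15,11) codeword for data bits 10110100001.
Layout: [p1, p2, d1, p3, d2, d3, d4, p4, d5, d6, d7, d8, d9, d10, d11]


Parity bits: p1=1, p2=1, p3=1, p4=0

111101100100001


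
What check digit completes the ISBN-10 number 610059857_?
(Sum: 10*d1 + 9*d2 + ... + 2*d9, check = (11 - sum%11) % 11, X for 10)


Weighted sum: 205
205 mod 11 = 7

Check digit: 4


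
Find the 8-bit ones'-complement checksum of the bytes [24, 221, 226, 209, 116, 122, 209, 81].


Sum = 1208 mod 256 = 184
Complement = 71

71


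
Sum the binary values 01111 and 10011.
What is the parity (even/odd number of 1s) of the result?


01111 = 15
10011 = 19
Sum = 34 = 100010
1s count = 2

even parity (2 ones in 100010)


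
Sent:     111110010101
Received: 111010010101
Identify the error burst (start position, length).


XOR: 000100000000

Burst at position 3, length 1


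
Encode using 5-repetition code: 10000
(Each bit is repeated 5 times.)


Each bit -> 5 copies

1111100000000000000000000


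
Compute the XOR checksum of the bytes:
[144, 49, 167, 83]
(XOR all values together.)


XOR chain: 144 ^ 49 ^ 167 ^ 83 = 85

85


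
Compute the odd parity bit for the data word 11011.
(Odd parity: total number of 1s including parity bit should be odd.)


Number of 1s in data: 4
Parity bit: 1

1


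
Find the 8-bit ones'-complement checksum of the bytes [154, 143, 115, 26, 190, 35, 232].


Sum = 895 mod 256 = 127
Complement = 128

128


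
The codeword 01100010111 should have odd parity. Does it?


Number of 1s: 6

No, parity error (6 ones)


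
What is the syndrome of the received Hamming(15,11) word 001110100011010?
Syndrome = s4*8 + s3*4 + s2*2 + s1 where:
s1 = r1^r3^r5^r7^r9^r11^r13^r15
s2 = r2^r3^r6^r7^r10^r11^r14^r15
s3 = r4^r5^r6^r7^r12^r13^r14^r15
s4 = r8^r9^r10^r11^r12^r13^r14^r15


s1=0, s2=0, s3=1, s4=1

Syndrome = 12 (error at position 12)


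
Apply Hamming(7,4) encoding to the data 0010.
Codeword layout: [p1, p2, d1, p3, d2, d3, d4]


Parity bits: p1=0, p2=1, p3=1

0101010


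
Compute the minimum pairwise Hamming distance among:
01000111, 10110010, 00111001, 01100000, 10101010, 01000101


Comparing all pairs, minimum distance: 1
Can detect 0 errors, correct 0 errors

1


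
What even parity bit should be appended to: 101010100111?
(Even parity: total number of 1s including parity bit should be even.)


Number of 1s in data: 7
Parity bit: 1

1


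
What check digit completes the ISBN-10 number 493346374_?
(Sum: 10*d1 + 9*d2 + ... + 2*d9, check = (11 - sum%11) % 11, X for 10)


Weighted sum: 261
261 mod 11 = 8

Check digit: 3


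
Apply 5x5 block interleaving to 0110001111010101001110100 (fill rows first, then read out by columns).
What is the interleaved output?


Matrix:
  01100
  01111
  01010
  10011
  10100
Read columns: 0001111100110010111001010

0001111100110010111001010


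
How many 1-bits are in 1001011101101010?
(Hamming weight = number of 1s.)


Counting 1s in 1001011101101010

9


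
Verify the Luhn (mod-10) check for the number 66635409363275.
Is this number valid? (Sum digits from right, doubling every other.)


Luhn sum = 59
59 mod 10 = 9

Invalid (Luhn sum mod 10 = 9)


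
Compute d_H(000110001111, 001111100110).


XOR: 001001101001
Count of 1s: 5

5


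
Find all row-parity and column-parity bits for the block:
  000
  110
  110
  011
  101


Row parities: 00000
Column parities: 110

Row P: 00000, Col P: 110, Corner: 0


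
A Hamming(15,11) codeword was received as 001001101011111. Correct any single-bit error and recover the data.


Syndrome = 0: no error detected

Data: 10111011111 (no errors)


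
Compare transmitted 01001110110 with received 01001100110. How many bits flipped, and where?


XOR: 00000010000

1 error(s) at position(s): 6


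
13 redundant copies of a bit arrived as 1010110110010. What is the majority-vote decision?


Ones: 7 out of 13
Threshold: 7

1 (7/13 voted 1)


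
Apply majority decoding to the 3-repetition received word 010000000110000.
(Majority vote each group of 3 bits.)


Groups: 010, 000, 000, 110, 000
Majority votes: 00010

00010


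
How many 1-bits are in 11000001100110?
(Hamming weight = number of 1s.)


Counting 1s in 11000001100110

6


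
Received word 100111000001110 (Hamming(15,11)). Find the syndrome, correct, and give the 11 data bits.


Syndrome = 9: error at position 9

Data: 01101001110 (corrected bit 9)


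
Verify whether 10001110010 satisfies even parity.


Number of 1s: 5

No, parity error (5 ones)


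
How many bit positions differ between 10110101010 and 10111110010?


XOR: 00001011000
Count of 1s: 3

3


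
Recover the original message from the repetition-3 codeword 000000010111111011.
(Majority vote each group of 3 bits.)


Groups: 000, 000, 010, 111, 111, 011
Majority votes: 000111

000111


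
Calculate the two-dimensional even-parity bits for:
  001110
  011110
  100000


Row parities: 101
Column parities: 110000

Row P: 101, Col P: 110000, Corner: 0


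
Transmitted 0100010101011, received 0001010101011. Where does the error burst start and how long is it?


XOR: 0101000000000

Burst at position 1, length 3


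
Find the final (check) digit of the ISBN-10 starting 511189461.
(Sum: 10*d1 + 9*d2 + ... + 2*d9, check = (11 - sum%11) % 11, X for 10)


Weighted sum: 203
203 mod 11 = 5

Check digit: 6


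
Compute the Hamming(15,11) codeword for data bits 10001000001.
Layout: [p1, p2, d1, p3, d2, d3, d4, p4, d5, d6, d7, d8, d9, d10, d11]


Parity bits: p1=1, p2=0, p3=1, p4=0

101100001000001


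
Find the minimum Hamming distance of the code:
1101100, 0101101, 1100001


Comparing all pairs, minimum distance: 2
Can detect 1 errors, correct 0 errors

2


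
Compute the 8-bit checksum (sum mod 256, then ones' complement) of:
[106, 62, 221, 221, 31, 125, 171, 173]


Sum = 1110 mod 256 = 86
Complement = 169

169


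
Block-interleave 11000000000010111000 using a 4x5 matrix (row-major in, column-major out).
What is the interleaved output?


Matrix:
  11000
  00000
  00101
  11000
Read columns: 10011001001000000010

10011001001000000010


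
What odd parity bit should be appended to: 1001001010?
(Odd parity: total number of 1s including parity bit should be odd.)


Number of 1s in data: 4
Parity bit: 1

1


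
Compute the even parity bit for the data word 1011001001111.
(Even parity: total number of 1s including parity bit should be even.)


Number of 1s in data: 8
Parity bit: 0

0


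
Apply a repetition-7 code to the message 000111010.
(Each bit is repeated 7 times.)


Each bit -> 7 copies

000000000000000000000111111111111111111111000000011111110000000


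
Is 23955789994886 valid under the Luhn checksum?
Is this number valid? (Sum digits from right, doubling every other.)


Luhn sum = 92
92 mod 10 = 2

Invalid (Luhn sum mod 10 = 2)


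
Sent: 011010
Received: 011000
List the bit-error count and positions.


XOR: 000010

1 error(s) at position(s): 4


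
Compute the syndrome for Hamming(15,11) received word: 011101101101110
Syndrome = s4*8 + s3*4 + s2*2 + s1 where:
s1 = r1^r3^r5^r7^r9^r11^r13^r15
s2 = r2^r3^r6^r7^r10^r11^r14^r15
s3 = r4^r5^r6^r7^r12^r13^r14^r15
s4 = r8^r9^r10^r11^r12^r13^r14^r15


s1=0, s2=0, s3=0, s4=1

Syndrome = 8 (error at position 8)


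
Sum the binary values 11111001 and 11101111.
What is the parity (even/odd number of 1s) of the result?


11111001 = 249
11101111 = 239
Sum = 488 = 111101000
1s count = 5

odd parity (5 ones in 111101000)


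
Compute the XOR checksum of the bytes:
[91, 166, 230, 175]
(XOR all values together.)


XOR chain: 91 ^ 166 ^ 230 ^ 175 = 180

180


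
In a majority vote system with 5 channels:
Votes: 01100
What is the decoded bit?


Ones: 2 out of 5
Threshold: 3

0 (2/5 voted 1)


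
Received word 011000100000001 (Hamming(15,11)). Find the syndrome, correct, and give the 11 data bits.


Syndrome = 9: error at position 9

Data: 10011000001 (corrected bit 9)


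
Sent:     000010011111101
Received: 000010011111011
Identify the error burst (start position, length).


XOR: 000000000000110

Burst at position 12, length 2


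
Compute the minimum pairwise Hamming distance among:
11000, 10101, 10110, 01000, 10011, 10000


Comparing all pairs, minimum distance: 1
Can detect 0 errors, correct 0 errors

1


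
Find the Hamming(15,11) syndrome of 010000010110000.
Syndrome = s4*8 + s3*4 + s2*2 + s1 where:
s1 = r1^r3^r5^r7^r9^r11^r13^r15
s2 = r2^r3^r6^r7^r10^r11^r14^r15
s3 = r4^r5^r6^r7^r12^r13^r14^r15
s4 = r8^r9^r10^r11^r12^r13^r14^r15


s1=1, s2=1, s3=0, s4=1

Syndrome = 11 (error at position 11)


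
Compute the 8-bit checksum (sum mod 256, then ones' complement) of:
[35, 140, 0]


Sum = 175 mod 256 = 175
Complement = 80

80


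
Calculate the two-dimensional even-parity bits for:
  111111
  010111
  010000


Row parities: 001
Column parities: 111000

Row P: 001, Col P: 111000, Corner: 1


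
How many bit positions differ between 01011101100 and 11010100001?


XOR: 10001001101
Count of 1s: 5

5


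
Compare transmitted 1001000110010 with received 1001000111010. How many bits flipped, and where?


XOR: 0000000001000

1 error(s) at position(s): 9
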